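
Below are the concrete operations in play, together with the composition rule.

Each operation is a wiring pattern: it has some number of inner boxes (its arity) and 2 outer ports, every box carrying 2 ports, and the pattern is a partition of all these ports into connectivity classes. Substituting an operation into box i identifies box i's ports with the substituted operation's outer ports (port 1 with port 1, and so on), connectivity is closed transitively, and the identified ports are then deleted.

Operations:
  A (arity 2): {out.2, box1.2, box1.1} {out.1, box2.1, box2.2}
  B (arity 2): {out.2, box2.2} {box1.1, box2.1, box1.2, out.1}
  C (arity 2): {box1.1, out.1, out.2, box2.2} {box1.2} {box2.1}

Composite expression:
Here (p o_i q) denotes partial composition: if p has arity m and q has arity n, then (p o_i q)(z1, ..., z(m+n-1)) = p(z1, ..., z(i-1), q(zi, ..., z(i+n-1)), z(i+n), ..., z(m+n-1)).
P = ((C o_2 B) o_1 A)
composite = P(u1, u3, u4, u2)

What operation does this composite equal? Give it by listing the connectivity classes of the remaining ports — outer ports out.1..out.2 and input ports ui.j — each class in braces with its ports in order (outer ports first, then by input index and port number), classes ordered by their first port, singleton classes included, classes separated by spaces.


{out.1, out.2, u2.2, u3.1, u3.2} {u1.1, u1.2} {u2.1, u4.1, u4.2}

Treat the ports identified at C as solder joints: merge, then drop.
after A, the pattern on (u1, u3) reads {out.1, u3.1, u3.2} {out.2, u1.1, u1.2} (out.j = its outer ports)
after B, the pattern on (u4, u2) reads {out.1, u2.1, u4.1, u4.2} {out.2, u2.2} (out.j = its outer ports)
after C, the pattern on (u1, u3, u4, u2) reads {out.1, out.2, u2.2, u3.1, u3.2} {u1.1, u1.2} {u2.1, u4.1, u4.2} (out.j = its outer ports)


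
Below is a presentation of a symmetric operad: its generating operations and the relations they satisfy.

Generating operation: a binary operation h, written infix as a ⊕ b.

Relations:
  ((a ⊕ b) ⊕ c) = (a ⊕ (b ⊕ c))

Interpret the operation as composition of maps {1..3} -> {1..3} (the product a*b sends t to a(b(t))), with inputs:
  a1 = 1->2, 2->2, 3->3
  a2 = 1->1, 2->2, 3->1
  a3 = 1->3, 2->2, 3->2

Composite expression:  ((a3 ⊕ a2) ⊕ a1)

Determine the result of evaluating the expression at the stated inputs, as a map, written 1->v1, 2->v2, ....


(a3 ⊕ a2) = 1->3, 2->2, 3->3
((a3 ⊕ a2) ⊕ a1) = 1->2, 2->2, 3->3

1->2, 2->2, 3->3


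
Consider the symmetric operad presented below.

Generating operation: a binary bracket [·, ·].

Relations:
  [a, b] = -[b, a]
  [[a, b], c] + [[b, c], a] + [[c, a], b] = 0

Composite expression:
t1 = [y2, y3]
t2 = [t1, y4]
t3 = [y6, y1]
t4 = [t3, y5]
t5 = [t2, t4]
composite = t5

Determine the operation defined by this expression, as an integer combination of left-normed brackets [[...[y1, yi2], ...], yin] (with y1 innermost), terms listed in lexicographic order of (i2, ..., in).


[[[[[y1, y6], y5], y2], y3], y4] - [[[[[y1, y6], y5], y3], y2], y4] - [[[[[y1, y6], y5], y4], y2], y3] + [[[[[y1, y6], y5], y4], y3], y2]


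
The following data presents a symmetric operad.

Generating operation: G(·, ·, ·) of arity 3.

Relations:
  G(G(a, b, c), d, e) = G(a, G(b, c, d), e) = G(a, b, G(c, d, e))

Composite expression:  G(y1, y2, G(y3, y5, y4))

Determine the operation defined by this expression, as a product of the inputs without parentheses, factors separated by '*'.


y1 * y2 * y3 * y5 * y4

Associativity of G dissolves the nesting; only the y-input order survives.
G(y3, y5, y4) collapses to y3 * y5 * y4
G(y1, y2, G(y3, y5, y4)) collapses to y1 * y2 * y3 * y5 * y4


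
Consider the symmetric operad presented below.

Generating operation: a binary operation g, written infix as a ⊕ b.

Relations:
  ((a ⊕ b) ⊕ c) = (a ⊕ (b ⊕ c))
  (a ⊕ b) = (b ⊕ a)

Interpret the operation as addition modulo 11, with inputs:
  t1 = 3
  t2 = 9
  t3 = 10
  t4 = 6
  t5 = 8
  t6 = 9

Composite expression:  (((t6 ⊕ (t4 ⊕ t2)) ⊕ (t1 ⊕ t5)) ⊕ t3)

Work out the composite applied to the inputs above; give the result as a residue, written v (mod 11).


1 (mod 11)

(t4 ⊕ t2) = 4
(t6 ⊕ (t4 ⊕ t2)) = 2
(t1 ⊕ t5) = 0
((t6 ⊕ (t4 ⊕ t2)) ⊕ (t1 ⊕ t5)) = 2
(((t6 ⊕ (t4 ⊕ t2)) ⊕ (t1 ⊕ t5)) ⊕ t3) = 1


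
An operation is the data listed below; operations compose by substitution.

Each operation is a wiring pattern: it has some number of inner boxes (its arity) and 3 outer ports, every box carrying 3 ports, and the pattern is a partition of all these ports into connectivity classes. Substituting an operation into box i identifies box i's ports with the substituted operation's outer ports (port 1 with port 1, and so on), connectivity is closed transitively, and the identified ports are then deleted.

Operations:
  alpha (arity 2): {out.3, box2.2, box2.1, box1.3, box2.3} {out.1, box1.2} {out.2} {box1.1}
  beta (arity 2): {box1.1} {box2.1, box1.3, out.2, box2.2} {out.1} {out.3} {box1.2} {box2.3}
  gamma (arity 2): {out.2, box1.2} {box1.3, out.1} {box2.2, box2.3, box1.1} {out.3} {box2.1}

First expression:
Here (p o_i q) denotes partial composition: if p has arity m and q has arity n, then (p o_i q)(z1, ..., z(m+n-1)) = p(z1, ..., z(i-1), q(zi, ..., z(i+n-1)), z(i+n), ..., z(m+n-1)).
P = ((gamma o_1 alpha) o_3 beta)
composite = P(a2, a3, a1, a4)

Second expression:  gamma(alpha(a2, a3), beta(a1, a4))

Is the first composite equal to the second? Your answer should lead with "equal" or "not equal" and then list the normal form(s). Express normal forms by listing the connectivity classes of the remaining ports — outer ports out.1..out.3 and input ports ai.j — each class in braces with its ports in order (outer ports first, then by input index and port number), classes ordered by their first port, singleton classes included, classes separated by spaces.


equal — both sides give {out.1, a2.3, a3.1, a3.2, a3.3} {out.2} {out.3} {a1.1} {a1.2} {a1.3, a2.2, a4.1, a4.2} {a2.1} {a4.3}

Reducing the first expression gives {out.1, a2.3, a3.1, a3.2, a3.3} {out.2} {out.3} {a1.1} {a1.2} {a1.3, a2.2, a4.1, a4.2} {a2.1} {a4.3}
Reducing the second expression gives {out.1, a2.3, a3.1, a3.2, a3.3} {out.2} {out.3} {a1.1} {a1.2} {a1.3, a2.2, a4.1, a4.2} {a2.1} {a4.3}
Identical normal forms: equal.


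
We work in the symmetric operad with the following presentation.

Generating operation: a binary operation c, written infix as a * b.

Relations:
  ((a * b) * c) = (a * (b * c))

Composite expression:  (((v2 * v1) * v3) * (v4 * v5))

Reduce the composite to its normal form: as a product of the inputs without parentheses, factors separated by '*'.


v2 * v1 * v3 * v4 * v5

Under associativity of c, the answer is the v's in reading order.
(v2 * v1) linearizes to v2 * v1
((v2 * v1) * v3) linearizes to v2 * v1 * v3
(v4 * v5) linearizes to v4 * v5
(((v2 * v1) * v3) * (v4 * v5)) linearizes to v2 * v1 * v3 * v4 * v5


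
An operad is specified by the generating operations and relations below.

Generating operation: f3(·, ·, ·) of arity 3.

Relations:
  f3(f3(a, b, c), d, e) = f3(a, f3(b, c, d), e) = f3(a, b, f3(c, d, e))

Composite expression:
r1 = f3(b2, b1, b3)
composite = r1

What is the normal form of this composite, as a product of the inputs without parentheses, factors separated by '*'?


b2 * b1 * b3

Associativity of f3 dissolves the nesting; only the b-input order survives.
f3(b2, b1, b3) collapses to b2 * b1 * b3


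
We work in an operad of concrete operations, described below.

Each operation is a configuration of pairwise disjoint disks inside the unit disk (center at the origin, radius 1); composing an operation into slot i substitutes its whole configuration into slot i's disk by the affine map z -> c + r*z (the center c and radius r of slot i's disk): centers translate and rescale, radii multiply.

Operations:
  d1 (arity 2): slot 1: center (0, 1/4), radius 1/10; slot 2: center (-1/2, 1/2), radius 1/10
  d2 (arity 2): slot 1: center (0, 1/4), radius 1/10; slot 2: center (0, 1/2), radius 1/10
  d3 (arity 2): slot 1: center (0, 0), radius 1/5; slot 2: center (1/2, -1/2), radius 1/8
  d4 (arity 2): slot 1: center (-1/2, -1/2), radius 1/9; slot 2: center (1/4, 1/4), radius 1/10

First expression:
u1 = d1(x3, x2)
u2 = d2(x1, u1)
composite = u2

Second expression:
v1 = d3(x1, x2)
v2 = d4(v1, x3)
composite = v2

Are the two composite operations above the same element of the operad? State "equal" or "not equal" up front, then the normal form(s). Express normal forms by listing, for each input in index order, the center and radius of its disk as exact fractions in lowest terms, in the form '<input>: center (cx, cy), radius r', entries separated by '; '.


The first composite normalizes to x1: center (0, 1/4), radius 1/10; x2: center (-1/20, 11/20), radius 1/100; x3: center (0, 21/40), radius 1/100
The second composite normalizes to x1: center (-1/2, -1/2), radius 1/45; x2: center (-4/9, -5/9), radius 1/72; x3: center (1/4, 1/4), radius 1/10
No match — not equal.

not equal; first: x1: center (0, 1/4), radius 1/10; x2: center (-1/20, 11/20), radius 1/100; x3: center (0, 21/40), radius 1/100; second: x1: center (-1/2, -1/2), radius 1/45; x2: center (-4/9, -5/9), radius 1/72; x3: center (1/4, 1/4), radius 1/10


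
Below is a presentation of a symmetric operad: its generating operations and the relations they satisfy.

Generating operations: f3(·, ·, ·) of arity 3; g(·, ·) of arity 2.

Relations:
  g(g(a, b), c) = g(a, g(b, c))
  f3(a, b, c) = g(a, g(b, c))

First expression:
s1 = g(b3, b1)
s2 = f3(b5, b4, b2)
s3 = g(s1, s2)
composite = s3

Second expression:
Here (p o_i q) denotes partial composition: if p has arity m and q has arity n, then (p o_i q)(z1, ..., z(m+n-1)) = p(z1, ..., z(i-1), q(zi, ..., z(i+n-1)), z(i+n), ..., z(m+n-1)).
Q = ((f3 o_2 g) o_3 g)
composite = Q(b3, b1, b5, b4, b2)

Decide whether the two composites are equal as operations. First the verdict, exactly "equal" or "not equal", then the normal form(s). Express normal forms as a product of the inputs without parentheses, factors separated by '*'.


equal: each reduces to b3 * b1 * b5 * b4 * b2


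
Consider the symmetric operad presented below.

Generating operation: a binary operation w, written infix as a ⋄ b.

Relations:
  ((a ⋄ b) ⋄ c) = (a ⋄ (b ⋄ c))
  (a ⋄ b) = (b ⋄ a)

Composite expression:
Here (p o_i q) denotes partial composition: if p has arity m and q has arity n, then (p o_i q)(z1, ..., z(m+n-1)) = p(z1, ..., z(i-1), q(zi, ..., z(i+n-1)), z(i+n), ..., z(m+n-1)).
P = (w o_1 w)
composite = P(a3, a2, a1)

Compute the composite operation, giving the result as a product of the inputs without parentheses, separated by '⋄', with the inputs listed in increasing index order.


a1 ⋄ a2 ⋄ a3

Key point: w commutes, so take the a-inputs in any fixed order.
(a3 ⋄ a2) reduces to a3 ⋄ a2
((a3 ⋄ a2) ⋄ a1) reduces to a3 ⋄ a2 ⋄ a1
commutativity sorts the factors: a1 ⋄ a2 ⋄ a3


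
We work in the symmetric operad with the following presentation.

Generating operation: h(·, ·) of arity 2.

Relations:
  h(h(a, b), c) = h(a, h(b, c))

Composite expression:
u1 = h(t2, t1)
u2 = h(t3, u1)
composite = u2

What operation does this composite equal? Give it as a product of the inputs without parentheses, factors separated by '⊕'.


t3 ⊕ t2 ⊕ t1

Under associativity of h, the answer is the t's in reading order.
h(t2, t1) flattens to t2 ⊕ t1
h(t3, h(t2, t1)) flattens to t3 ⊕ t2 ⊕ t1


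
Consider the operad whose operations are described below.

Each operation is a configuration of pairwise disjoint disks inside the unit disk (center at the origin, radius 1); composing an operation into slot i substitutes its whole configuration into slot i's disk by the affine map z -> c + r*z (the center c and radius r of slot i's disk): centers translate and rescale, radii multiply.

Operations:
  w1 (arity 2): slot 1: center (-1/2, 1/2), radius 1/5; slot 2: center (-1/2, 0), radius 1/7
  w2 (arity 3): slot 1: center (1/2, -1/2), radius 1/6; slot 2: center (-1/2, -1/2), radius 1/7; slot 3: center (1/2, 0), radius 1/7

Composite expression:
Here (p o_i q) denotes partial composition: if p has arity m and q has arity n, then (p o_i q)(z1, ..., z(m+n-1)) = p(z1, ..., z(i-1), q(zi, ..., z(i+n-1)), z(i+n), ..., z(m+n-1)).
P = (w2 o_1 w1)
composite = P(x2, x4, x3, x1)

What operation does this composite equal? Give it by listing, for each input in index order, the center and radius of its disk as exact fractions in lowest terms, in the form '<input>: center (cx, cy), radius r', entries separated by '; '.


x1: center (1/2, 0), radius 1/7; x2: center (5/12, -5/12), radius 1/30; x3: center (-1/2, -1/2), radius 1/7; x4: center (5/12, -1/2), radius 1/42

Follow each x-input down from w2: c' goes to c + r*c', radius to r*r'.
input x2: composing its 2 substitution steps yields center (5/12, -5/12), radius 1/30
input x4: composing its 2 substitution steps yields center (5/12, -1/2), radius 1/42
input x3: composing its 1 substitution step yields center (-1/2, -1/2), radius 1/7
input x1: composing its 1 substitution step yields center (1/2, 0), radius 1/7


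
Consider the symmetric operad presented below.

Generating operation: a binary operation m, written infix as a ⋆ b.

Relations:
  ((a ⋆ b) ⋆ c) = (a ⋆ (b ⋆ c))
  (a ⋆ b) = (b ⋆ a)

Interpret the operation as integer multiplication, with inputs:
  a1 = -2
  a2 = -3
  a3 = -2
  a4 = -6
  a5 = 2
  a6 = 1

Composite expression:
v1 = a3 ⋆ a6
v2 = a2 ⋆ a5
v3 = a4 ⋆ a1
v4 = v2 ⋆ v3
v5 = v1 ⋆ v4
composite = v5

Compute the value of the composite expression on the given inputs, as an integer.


144

(a3 ⋆ a6) = -2
(a2 ⋆ a5) = -6
(a4 ⋆ a1) = 12
((a2 ⋆ a5) ⋆ (a4 ⋆ a1)) = -72
((a3 ⋆ a6) ⋆ ((a2 ⋆ a5) ⋆ (a4 ⋆ a1))) = 144


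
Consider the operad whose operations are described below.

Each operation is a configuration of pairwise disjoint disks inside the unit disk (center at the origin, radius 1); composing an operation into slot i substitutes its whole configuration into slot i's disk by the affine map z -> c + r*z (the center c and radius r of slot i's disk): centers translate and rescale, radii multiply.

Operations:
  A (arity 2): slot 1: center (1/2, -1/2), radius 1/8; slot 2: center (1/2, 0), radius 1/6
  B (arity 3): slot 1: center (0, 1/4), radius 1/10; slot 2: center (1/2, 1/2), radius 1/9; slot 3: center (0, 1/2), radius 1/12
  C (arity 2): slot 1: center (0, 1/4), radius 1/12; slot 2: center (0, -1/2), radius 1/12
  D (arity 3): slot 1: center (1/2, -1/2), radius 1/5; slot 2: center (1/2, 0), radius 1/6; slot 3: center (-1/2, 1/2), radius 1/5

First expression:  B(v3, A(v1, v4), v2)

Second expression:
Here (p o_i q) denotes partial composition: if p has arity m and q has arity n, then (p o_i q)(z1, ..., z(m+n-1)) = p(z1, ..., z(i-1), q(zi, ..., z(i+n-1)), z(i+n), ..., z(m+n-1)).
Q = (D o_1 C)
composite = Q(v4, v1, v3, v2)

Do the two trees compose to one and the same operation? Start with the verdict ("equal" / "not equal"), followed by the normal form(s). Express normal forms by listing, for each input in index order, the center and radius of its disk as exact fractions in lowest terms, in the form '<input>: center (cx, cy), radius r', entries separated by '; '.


not equal — first v1: center (5/9, 4/9), radius 1/72; v2: center (0, 1/2), radius 1/12; v3: center (0, 1/4), radius 1/10; v4: center (5/9, 1/2), radius 1/54, second v1: center (1/2, -3/5), radius 1/60; v2: center (-1/2, 1/2), radius 1/5; v3: center (1/2, 0), radius 1/6; v4: center (1/2, -9/20), radius 1/60

The first expression, normalized: v1: center (5/9, 4/9), radius 1/72; v2: center (0, 1/2), radius 1/12; v3: center (0, 1/4), radius 1/10; v4: center (5/9, 1/2), radius 1/54
The second expression, normalized: v1: center (1/2, -3/5), radius 1/60; v2: center (-1/2, 1/2), radius 1/5; v3: center (1/2, 0), radius 1/6; v4: center (1/2, -9/20), radius 1/60
Distinct normal forms: not equal.


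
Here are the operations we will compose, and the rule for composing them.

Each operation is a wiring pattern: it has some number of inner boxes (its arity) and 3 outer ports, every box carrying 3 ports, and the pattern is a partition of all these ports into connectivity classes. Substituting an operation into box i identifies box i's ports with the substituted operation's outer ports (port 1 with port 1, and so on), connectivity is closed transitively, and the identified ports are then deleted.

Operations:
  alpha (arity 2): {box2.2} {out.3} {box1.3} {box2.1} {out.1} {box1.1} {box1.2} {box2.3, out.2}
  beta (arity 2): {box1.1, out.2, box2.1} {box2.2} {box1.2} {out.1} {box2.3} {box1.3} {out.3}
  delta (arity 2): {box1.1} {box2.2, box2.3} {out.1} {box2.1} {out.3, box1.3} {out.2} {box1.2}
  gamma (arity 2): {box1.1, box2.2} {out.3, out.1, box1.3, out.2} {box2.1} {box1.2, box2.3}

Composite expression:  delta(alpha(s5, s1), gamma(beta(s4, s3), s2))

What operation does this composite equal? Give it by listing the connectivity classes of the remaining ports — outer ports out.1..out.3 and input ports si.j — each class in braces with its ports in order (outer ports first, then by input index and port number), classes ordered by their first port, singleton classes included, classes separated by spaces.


After gluing at delta, chains via deleted ports link the s-ports.
after alpha, the pattern on (s5, s1) reads {out.1} {out.2, s1.3} {out.3} {s1.1} {s1.2} {s5.1} {s5.2} {s5.3} (out.j = its outer ports)
after beta, the pattern on (s4, s3) reads {out.1} {out.2, s3.1, s4.1} {out.3} {s3.2} {s3.3} {s4.2} {s4.3} (out.j = its outer ports)
after gamma, the pattern on (s4, s3, s2) reads {out.1, out.2, out.3} {s2.1} {s2.2} {s2.3, s3.1, s4.1} {s3.2} {s3.3} {s4.2} {s4.3} (out.j = its outer ports)
after delta, the pattern on (s5, s1, s4, s3, s2) reads {out.1} {out.2} {out.3} {s1.1} {s1.2} {s1.3} {s2.1} {s2.2} {s2.3, s3.1, s4.1} {s3.2} {s3.3} {s4.2} {s4.3} {s5.1} {s5.2} {s5.3} (out.j = its outer ports)

{out.1} {out.2} {out.3} {s1.1} {s1.2} {s1.3} {s2.1} {s2.2} {s2.3, s3.1, s4.1} {s3.2} {s3.3} {s4.2} {s4.3} {s5.1} {s5.2} {s5.3}


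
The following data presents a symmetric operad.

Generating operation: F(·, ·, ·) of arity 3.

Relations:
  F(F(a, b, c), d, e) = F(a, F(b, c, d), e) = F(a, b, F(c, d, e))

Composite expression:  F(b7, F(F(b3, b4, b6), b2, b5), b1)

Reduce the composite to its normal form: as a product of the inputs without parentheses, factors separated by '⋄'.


b7 ⋄ b3 ⋄ b4 ⋄ b6 ⋄ b2 ⋄ b5 ⋄ b1

The F-tree's shape is irrelevant; the b-reading-order decides.
F(b3, b4, b6) flattens to b3 ⋄ b4 ⋄ b6
F(F(b3, b4, b6), b2, b5) flattens to b3 ⋄ b4 ⋄ b6 ⋄ b2 ⋄ b5
F(b7, F(F(b3, b4, b6), b2, b5), b1) flattens to b7 ⋄ b3 ⋄ b4 ⋄ b6 ⋄ b2 ⋄ b5 ⋄ b1


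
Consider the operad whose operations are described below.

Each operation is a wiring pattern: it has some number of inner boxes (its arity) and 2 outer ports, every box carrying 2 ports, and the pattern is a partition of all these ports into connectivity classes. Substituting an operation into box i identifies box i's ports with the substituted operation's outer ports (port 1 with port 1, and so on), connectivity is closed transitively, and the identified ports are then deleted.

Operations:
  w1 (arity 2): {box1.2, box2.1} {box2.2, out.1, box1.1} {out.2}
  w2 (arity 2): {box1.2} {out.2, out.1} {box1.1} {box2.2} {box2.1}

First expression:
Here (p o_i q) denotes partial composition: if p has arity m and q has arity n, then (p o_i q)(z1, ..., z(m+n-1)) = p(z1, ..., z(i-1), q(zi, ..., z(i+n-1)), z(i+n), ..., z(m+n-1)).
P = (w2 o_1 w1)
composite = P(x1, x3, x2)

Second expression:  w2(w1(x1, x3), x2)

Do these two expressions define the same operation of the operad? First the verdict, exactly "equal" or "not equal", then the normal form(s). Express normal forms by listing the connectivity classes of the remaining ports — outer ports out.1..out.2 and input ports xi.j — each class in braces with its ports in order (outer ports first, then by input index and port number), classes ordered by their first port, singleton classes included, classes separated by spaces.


equal; the common form is {out.1, out.2} {x1.1, x3.2} {x1.2, x3.1} {x2.1} {x2.2}

Reducing the first expression gives {out.1, out.2} {x1.1, x3.2} {x1.2, x3.1} {x2.1} {x2.2}
Reducing the second expression gives {out.1, out.2} {x1.1, x3.2} {x1.2, x3.1} {x2.1} {x2.2}
The forms coincide; equal.


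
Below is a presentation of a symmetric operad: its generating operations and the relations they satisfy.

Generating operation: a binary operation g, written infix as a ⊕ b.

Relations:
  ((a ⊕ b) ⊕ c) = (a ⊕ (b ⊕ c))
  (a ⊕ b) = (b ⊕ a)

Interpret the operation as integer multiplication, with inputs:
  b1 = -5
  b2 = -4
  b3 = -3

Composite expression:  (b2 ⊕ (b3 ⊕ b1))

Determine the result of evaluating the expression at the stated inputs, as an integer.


-60

(b3 ⊕ b1) = 15
(b2 ⊕ (b3 ⊕ b1)) = -60


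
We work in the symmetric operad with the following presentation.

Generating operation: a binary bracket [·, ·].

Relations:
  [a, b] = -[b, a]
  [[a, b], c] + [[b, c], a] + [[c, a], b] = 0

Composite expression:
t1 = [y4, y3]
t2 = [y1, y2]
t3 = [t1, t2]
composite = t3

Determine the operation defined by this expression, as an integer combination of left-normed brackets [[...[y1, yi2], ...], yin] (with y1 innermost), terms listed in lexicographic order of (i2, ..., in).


[[[y1, y2], y3], y4] - [[[y1, y2], y4], y3]

Expand each bracket as ab - ba; the y1-initial words give the coefficients.
Composite bracket: [[y4, y3], [y1, y2]]
The bracket unfolds into 8 signed words via [a, b] = ab - ba (2^3 = 8).
Keep just the words that open with y1:
  word y1y2y3y4 has sign +1, contributing +[[[y1, y2], y3], y4]
  word y1y2y4y3 has sign -1, contributing -[[[y1, y2], y4], y3]


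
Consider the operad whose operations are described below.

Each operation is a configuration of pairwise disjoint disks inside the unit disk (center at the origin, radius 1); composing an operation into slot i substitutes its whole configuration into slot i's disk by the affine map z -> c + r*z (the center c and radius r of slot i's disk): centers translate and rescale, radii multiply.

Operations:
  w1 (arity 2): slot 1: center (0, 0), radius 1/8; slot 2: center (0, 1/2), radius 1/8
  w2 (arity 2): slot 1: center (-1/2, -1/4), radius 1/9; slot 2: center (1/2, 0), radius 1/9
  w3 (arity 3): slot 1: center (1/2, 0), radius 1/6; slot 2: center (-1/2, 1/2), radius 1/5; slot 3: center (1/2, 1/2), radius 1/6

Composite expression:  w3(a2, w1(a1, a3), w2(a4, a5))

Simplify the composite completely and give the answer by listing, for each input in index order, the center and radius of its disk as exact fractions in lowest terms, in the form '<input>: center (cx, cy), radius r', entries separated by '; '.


a1: center (-1/2, 1/2), radius 1/40; a2: center (1/2, 0), radius 1/6; a3: center (-1/2, 3/5), radius 1/40; a4: center (5/12, 11/24), radius 1/54; a5: center (7/12, 1/2), radius 1/54


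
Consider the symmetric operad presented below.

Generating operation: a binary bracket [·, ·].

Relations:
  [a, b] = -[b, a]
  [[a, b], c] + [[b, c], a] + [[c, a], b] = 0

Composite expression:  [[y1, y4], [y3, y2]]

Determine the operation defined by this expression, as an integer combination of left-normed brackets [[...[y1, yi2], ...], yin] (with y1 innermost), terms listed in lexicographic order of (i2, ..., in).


-[[[y1, y4], y2], y3] + [[[y1, y4], y3], y2]

A multilinear Lie element is pinned by y1-initial words (y1 innermost).
Composite bracket: [[y1, y4], [y3, y2]]
Full expansion: 8 signed words from ab - ba (2^3 = 8).
The y1-initial words carry the normal form:
  y1y4y2y3 appears with sign -1, giving the term -[[[y1, y4], y2], y3]
  y1y4y3y2 appears with sign +1, giving the term +[[[y1, y4], y3], y2]


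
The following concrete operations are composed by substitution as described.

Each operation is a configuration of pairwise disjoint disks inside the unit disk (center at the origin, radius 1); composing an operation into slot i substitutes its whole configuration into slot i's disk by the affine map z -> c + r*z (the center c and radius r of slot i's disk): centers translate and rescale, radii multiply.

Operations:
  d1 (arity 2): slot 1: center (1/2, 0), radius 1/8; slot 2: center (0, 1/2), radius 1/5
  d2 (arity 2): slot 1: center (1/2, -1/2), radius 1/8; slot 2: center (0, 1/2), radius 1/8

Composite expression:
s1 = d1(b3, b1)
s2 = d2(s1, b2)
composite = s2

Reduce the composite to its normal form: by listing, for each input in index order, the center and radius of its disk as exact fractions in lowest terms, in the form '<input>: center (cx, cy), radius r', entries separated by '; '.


b1: center (1/2, -7/16), radius 1/40; b2: center (0, 1/2), radius 1/8; b3: center (9/16, -1/2), radius 1/64

Nesting under d2 composes maps z -> c + r*z down each b-path.
input b3: composing its 2 substitution steps yields center (9/16, -1/2), radius 1/64
input b1: composing its 2 substitution steps yields center (1/2, -7/16), radius 1/40
input b2: composing its 1 substitution step yields center (0, 1/2), radius 1/8


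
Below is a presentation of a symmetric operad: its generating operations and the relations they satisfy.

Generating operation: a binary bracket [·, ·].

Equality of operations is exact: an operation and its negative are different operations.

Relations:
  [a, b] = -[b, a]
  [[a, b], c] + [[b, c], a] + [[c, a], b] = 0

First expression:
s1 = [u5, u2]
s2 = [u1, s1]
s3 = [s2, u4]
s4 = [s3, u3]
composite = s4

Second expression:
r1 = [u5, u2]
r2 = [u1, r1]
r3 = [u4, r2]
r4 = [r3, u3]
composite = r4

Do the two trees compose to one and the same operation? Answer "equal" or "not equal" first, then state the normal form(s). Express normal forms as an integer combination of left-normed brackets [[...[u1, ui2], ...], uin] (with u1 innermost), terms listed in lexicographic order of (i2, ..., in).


not equal; first: -[[[[u1, u2], u5], u4], u3] + [[[[u1, u5], u2], u4], u3]; second: [[[[u1, u2], u5], u4], u3] - [[[[u1, u5], u2], u4], u3]


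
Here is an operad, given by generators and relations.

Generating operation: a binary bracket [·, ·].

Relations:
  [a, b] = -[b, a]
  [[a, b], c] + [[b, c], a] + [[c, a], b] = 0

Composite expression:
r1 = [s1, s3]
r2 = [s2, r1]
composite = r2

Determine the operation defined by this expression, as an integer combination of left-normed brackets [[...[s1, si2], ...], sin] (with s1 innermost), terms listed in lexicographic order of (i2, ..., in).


-[[s1, s3], s2]

Skip Jacobi rewriting: expand, keep s1-initial words, read off terms.
Composite bracket: [s2, [s1, s3]]
Under [a, b] = ab - ba we get 4 signed associative words (2^2 = 4).
Keep just the words that open with s1:
  the word s1s3s2 carries sign -1 and contributes -[[s1, s3], s2]


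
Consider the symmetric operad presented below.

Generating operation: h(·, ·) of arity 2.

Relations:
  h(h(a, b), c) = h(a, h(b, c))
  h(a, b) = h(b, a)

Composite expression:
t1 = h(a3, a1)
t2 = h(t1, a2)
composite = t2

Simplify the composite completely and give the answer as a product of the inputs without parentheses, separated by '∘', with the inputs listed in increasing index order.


a1 ∘ a2 ∘ a3

Any arrangement under h is one operation, so sort the a-inputs.
h(a3, a1) collapses to a3 ∘ a1
h(h(a3, a1), a2) collapses to a3 ∘ a1 ∘ a2
reordering the factors by index: a1 ∘ a2 ∘ a3


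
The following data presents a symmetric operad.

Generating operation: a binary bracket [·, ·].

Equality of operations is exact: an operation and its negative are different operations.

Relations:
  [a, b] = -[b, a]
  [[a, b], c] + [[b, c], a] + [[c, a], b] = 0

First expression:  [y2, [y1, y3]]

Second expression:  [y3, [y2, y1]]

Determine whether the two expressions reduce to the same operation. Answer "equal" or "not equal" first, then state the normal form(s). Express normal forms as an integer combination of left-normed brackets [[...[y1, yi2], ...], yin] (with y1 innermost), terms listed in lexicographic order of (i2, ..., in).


not equal: they reduce to -[[y1, y3], y2] and [[y1, y2], y3]

The first expression reduces to -[[y1, y3], y2]
The second expression reduces to [[y1, y2], y3]
Different reductions; not equal.


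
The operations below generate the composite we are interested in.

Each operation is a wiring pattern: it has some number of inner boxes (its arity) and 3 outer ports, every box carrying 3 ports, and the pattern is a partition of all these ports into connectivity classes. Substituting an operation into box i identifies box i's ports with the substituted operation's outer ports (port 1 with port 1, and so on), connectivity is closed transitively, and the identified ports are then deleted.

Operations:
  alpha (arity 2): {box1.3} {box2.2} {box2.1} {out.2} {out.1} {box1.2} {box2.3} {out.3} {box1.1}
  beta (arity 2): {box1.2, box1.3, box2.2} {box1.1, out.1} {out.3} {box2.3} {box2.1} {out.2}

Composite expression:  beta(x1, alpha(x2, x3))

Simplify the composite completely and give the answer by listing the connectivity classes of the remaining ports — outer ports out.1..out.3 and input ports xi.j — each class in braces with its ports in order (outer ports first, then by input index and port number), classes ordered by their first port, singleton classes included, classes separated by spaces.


Substituting into beta glues patterns; closure does the rest.
after alpha, the pattern on (x2, x3) reads {out.1} {out.2} {out.3} {x2.1} {x2.2} {x2.3} {x3.1} {x3.2} {x3.3} (out.j = its outer ports)
after beta, the pattern on (x1, x2, x3) reads {out.1, x1.1} {out.2} {out.3} {x1.2, x1.3} {x2.1} {x2.2} {x2.3} {x3.1} {x3.2} {x3.3} (out.j = its outer ports)

{out.1, x1.1} {out.2} {out.3} {x1.2, x1.3} {x2.1} {x2.2} {x2.3} {x3.1} {x3.2} {x3.3}


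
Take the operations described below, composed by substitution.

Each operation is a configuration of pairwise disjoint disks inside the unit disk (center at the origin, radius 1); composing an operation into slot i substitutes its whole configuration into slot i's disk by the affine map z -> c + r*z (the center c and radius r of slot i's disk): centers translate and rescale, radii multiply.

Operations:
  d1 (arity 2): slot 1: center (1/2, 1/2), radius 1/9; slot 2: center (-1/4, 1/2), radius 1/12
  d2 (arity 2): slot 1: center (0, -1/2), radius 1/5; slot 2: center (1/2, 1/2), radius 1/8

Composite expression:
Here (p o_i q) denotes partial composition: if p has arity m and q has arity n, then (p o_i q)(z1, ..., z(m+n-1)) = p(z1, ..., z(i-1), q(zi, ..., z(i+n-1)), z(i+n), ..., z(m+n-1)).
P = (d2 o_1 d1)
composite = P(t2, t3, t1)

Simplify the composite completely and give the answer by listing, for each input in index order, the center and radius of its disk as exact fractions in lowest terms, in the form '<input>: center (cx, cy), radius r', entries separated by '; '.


t1: center (1/2, 1/2), radius 1/8; t2: center (1/10, -2/5), radius 1/45; t3: center (-1/20, -2/5), radius 1/60

Follow each t-input down from d2: c' goes to c + r*c', radius to r*r'.
t2: after 2 affine steps, its disk has center (1/10, -2/5), radius 1/45
t3: after 2 affine steps, its disk has center (-1/20, -2/5), radius 1/60
t1: after 1 affine step, its disk has center (1/2, 1/2), radius 1/8


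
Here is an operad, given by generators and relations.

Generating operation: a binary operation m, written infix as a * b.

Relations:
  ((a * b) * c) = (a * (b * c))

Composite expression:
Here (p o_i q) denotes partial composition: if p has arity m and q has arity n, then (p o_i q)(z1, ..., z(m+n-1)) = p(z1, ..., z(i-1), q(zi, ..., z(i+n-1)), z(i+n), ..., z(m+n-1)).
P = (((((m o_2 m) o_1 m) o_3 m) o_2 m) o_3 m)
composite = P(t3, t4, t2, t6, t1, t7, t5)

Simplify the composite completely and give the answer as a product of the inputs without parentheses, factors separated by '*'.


t3 * t4 * t2 * t6 * t1 * t7 * t5

All parenthesizations of m agree; list the t-inputs left to right.
(t2 * t6) reduces to t2 * t6
(t4 * (t2 * t6)) reduces to t4 * t2 * t6
(t3 * (t4 * (t2 * t6))) reduces to t3 * t4 * t2 * t6
(t1 * t7) reduces to t1 * t7
((t1 * t7) * t5) reduces to t1 * t7 * t5
((t3 * (t4 * (t2 * t6))) * ((t1 * t7) * t5)) reduces to t3 * t4 * t2 * t6 * t1 * t7 * t5


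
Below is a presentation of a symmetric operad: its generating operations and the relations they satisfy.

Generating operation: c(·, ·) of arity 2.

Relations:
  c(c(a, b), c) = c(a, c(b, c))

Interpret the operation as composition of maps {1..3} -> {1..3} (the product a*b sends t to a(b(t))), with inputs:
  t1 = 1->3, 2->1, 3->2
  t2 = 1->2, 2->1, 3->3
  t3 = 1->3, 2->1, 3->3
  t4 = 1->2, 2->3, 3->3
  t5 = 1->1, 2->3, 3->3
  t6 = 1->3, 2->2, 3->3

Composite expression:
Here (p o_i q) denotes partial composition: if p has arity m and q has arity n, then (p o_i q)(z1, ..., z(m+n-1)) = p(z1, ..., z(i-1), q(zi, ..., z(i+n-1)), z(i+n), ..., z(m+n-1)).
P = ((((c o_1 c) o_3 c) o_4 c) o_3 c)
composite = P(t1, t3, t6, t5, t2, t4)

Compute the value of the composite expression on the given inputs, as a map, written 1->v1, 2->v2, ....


c(t1, t3) = 1->2, 2->3, 3->2
c(t6, t5) = 1->3, 2->3, 3->3
c(t2, t4) = 1->1, 2->3, 3->3
c(c(t6, t5), c(t2, t4)) = 1->3, 2->3, 3->3
c(c(t1, t3), c(c(t6, t5), c(t2, t4))) = 1->2, 2->2, 3->2

1->2, 2->2, 3->2


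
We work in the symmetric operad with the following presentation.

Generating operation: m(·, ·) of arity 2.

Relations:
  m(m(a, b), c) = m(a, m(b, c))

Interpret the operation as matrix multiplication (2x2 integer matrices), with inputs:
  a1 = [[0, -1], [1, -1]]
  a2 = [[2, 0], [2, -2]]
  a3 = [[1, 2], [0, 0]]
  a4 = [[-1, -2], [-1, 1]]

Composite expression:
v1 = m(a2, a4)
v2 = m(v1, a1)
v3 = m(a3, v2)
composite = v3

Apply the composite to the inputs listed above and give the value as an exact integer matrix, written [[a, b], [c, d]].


m(a2, a4) = [[-2, -4], [0, -6]]
m(m(a2, a4), a1) = [[-4, 6], [-6, 6]]
m(a3, m(m(a2, a4), a1)) = [[-16, 18], [0, 0]]

[[-16, 18], [0, 0]]


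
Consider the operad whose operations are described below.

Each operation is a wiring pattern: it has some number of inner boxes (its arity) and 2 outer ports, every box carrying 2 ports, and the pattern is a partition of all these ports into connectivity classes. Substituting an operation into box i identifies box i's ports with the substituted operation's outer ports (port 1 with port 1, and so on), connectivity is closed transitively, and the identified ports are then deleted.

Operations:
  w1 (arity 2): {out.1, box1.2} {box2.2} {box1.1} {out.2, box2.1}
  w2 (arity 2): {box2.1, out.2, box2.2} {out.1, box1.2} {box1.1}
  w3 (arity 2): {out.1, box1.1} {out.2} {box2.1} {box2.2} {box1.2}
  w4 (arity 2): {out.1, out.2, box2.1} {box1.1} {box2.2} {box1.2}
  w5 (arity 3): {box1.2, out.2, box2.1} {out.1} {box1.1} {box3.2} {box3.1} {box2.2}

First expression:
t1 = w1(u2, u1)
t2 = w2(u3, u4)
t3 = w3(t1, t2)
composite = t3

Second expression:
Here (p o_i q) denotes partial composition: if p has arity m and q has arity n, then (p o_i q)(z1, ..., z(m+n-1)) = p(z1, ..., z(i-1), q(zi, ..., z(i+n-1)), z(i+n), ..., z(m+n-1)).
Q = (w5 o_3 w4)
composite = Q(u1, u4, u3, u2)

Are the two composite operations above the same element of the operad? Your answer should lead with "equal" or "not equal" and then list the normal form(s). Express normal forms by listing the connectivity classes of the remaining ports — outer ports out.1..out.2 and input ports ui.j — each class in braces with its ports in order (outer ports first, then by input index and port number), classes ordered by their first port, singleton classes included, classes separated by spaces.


not equal: they reduce to {out.1, u2.2} {out.2} {u1.1} {u1.2} {u2.1} {u3.1} {u3.2} {u4.1, u4.2} and {out.1} {out.2, u1.2, u4.1} {u1.1} {u2.1} {u2.2} {u3.1} {u3.2} {u4.2}

Normal form of the first expression: {out.1, u2.2} {out.2} {u1.1} {u1.2} {u2.1} {u3.1} {u3.2} {u4.1, u4.2}
Normal form of the second expression: {out.1} {out.2, u1.2, u4.1} {u1.1} {u2.1} {u2.2} {u3.1} {u3.2} {u4.2}
They disagree, so not equal.


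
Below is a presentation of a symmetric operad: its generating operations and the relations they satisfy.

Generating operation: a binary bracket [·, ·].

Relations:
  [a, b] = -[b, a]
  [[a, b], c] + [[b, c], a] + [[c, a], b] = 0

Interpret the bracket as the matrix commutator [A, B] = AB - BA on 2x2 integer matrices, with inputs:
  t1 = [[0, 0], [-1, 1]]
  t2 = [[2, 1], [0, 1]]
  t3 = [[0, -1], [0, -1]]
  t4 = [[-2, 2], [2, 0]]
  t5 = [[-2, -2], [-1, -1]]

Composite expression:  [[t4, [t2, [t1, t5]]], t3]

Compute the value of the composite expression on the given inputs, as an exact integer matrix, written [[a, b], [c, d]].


[[0, 36], [0, 0]]

[t1, t5] = [[-2, 2], [0, 2]]
[t2, [t1, t5]] = [[0, 6], [0, 0]]
[t4, [t2, [t1, t5]]] = [[-12, -12], [0, 12]]
[[t4, [t2, [t1, t5]]], t3] = [[0, 36], [0, 0]]


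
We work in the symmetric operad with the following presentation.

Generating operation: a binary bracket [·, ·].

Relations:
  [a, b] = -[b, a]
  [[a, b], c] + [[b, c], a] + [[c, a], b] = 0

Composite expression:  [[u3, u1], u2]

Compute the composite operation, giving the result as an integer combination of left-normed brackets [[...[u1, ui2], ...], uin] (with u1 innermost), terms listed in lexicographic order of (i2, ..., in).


Skip Jacobi rewriting: expand, keep u1-initial words, read off terms.
Composite bracket: [[u3, u1], u2]
Each bracket splits as ab - ba, giving 4 signed words (2^2 = 4).
Coefficients come from the u1-initial words:
  u1u3u2 (sign -1) contributes -[[u1, u3], u2]

-[[u1, u3], u2]


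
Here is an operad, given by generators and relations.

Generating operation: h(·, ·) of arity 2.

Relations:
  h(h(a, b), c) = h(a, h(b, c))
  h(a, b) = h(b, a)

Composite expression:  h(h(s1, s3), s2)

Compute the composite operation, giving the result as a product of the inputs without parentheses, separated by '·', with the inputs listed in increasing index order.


s1 · s2 · s3

Any arrangement under h is one operation, so sort the s-inputs.
h(s1, s3) flattens to s1 · s3
h(h(s1, s3), s2) flattens to s1 · s3 · s2
putting the inputs in ascending order: s1 · s2 · s3


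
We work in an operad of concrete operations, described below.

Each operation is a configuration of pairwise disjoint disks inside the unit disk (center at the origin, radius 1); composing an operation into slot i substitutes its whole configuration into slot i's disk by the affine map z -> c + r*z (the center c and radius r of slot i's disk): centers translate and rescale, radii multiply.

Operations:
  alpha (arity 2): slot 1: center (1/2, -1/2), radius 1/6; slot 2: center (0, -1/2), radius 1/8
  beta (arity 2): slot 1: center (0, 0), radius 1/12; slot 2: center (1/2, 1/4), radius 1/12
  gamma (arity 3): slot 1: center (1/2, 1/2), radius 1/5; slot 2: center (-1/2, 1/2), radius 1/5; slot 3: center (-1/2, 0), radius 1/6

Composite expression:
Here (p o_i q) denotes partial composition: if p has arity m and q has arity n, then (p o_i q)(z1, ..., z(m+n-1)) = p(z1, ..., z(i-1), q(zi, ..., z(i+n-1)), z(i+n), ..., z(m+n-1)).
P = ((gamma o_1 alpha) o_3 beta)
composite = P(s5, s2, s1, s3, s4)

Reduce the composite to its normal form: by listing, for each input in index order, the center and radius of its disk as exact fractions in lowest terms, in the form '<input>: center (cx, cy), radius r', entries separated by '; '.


s1: center (-1/2, 1/2), radius 1/60; s2: center (1/2, 2/5), radius 1/40; s3: center (-2/5, 11/20), radius 1/60; s4: center (-1/2, 0), radius 1/6; s5: center (3/5, 2/5), radius 1/30

Below gamma, radii multiply path by path; the s-disk centers shift.
input s5: applying the 2 nested substitutions gives center (3/5, 2/5), radius 1/30
input s2: applying the 2 nested substitutions gives center (1/2, 2/5), radius 1/40
input s1: applying the 2 nested substitutions gives center (-1/2, 1/2), radius 1/60
input s3: applying the 2 nested substitutions gives center (-2/5, 11/20), radius 1/60
input s4: applying the 1 nested substitution gives center (-1/2, 0), radius 1/6


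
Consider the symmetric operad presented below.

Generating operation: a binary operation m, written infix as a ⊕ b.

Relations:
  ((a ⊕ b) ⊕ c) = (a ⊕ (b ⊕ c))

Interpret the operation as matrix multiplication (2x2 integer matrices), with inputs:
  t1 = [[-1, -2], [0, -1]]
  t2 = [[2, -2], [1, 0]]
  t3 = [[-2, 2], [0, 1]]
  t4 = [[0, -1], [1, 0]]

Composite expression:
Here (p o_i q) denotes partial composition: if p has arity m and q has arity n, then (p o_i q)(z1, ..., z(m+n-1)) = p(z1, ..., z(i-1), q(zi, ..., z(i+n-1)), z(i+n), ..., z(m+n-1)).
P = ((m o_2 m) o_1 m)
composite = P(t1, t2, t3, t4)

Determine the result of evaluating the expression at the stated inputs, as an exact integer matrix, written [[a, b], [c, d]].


[[-6, -8], [-2, -2]]
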